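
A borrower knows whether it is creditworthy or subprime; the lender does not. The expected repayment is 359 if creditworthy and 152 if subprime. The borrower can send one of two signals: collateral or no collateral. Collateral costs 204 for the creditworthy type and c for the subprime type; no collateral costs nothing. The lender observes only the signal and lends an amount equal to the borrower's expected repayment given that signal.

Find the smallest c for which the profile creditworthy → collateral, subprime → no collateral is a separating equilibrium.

207

Under separation: collateral → creditworthy (pays 359); no collateral → subprime (pays 152).
Creditworthy: 359 − 204 = 155 ≥ 152 − 0 = 152. Holds regardless of c. ✓
Subprime: 152 − 0 ≥ 359 − c, so c ≥ 359 − 152 = 207.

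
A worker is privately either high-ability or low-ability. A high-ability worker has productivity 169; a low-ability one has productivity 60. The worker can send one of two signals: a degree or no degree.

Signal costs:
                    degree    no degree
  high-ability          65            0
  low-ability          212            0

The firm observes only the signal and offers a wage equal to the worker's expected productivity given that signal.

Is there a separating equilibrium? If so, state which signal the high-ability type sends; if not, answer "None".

Try high-ability → degree, low-ability → no degree:
  Under separation the firm infers type exactly: degree → high-ability (pays 169), no degree → low-ability (pays 60).
  High-ability: degree gives 169 − 65 = 104; no degree gives 60 − 0 = 60. No deviation. ✓
  Low-ability: no degree gives 60 − 0 = 60; degree gives 169 − 212 = -43. No deviation. ✓
Both hold — the high-ability type sends degree.

degree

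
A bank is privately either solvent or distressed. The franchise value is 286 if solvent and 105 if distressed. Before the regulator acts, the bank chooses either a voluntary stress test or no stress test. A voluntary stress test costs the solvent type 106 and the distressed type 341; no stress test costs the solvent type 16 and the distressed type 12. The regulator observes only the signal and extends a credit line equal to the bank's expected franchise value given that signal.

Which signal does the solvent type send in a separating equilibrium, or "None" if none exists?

Try solvent → stress test, distressed → no stress test:
  If types separate, stress test earns payment 286 and no stress test earns 105.
  Solvent: stress test gives 286 − 106 = 180; no stress test gives 105 − 16 = 89. No deviation. ✓
  Distressed: no stress test gives 105 − 12 = 93; stress test gives 286 − 341 = -55. No deviation. ✓
Both hold — the solvent type sends stress test.

stress test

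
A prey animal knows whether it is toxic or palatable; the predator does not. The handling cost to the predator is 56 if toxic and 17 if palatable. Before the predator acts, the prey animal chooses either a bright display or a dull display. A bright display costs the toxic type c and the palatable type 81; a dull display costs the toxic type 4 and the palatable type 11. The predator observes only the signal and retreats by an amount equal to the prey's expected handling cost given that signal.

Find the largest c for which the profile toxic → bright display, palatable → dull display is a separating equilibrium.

Under separation: bright display → toxic (pays 56); dull display → palatable (pays 17).
Palatable: 17 − 11 = 6 ≥ 56 − 81 = -25. Holds regardless of c. ✓
Toxic: 56 − c ≥ 17 − 4, so c ≤ 56 − 13 = 43.

43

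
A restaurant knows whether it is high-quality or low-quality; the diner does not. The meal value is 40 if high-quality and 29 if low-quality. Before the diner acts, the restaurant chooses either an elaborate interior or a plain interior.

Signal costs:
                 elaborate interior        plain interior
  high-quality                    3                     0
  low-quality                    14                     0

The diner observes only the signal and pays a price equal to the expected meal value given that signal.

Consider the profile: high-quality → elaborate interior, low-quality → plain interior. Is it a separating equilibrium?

Yes

If types separate, elaborate interior earns payment 40 and plain interior earns 29.
High-quality: elaborate interior gives 40 − 3 = 37; plain interior gives 29 − 0 = 29. No deviation. ✓
Low-quality: plain interior gives 29 − 0 = 29; elaborate interior gives 40 − 14 = 26. No deviation. ✓
Neither type gains from mimicking the other.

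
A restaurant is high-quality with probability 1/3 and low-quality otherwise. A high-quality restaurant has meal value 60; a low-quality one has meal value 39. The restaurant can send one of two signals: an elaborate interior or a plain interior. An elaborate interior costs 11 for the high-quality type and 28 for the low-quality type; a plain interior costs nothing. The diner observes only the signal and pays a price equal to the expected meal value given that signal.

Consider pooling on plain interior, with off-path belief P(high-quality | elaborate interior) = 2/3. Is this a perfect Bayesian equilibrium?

At the pooled signal (plain interior) the diner holds the prior 1/3 and pays 1/3·60 + 2/3·39 = 46. Off-path (elaborate interior) belief 2/3 gives 2/3·60 + 1/3·39 = 53.
High-quality: plain interior gives 46 − 0 = 46; elaborate interior gives 53 − 11 = 42. Stays. ✓
Low-quality: plain interior gives 46 − 0 = 46; elaborate interior gives 53 − 28 = 25. Stays. ✓

Yes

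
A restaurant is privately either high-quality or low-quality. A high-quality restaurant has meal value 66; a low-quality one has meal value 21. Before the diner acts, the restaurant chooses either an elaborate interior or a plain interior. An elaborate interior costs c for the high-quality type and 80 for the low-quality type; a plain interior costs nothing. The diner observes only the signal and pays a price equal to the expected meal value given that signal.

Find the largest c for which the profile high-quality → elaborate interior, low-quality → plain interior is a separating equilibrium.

Under separation: elaborate interior → high-quality (pays 66); plain interior → low-quality (pays 21).
Low-quality: 21 − 0 = 21 ≥ 66 − 80 = -14. Holds regardless of c. ✓
High-quality: 66 − c ≥ 21 − 0, so c ≤ 66 − 21 = 45.

45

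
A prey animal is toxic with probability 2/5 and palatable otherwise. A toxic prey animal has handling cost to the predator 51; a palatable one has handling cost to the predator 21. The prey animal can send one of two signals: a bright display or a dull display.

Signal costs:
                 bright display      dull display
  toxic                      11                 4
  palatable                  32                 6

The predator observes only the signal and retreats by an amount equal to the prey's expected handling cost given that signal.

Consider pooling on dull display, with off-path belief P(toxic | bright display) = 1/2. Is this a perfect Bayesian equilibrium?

Yes

At the pooled signal (dull display) the predator holds the prior 2/5 and pays 2/5·51 + 3/5·21 = 33. Off-path (bright display) belief 1/2 gives 1/2·51 + 1/2·21 = 36.
Toxic: dull display gives 33 − 4 = 29; bright display gives 36 − 11 = 25. Stays. ✓
Palatable: dull display gives 33 − 6 = 27; bright display gives 36 − 32 = 4. Stays. ✓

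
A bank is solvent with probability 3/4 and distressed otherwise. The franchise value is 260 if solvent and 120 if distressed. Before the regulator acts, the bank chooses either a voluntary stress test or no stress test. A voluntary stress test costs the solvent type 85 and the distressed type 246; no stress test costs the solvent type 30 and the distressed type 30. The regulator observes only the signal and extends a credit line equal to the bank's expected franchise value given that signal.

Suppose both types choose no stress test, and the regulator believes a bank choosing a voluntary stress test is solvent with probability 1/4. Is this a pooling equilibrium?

At the pooled signal (no stress test) the regulator holds the prior 3/4 and pays 3/4·260 + 1/4·120 = 225. Off-path (stress test) belief 1/4 gives 1/4·260 + 3/4·120 = 155.
Solvent: no stress test gives 225 − 30 = 195; stress test gives 155 − 85 = 70. Stays. ✓
Distressed: no stress test gives 225 − 30 = 195; stress test gives 155 − 246 = -91. Stays. ✓

Yes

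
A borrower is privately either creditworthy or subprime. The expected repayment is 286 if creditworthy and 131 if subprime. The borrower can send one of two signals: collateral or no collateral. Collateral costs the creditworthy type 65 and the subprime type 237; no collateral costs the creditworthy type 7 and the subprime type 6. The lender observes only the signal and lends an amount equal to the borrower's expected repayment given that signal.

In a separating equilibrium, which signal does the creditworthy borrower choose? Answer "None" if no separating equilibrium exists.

collateral

Try creditworthy → collateral, subprime → no collateral:
  If types separate, collateral earns payment 286 and no collateral earns 131.
  Creditworthy: collateral gives 286 − 65 = 221; no collateral gives 131 − 7 = 124. No deviation. ✓
  Subprime: no collateral gives 131 − 6 = 125; collateral gives 286 − 237 = 49. No deviation. ✓
Both hold — the creditworthy type sends collateral.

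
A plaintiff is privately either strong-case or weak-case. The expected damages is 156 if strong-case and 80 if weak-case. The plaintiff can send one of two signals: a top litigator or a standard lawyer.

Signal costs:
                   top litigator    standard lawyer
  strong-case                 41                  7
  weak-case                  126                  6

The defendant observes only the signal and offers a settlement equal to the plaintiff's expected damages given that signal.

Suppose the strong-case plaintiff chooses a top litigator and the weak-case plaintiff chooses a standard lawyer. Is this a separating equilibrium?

If types separate, top litigator earns payment 156 and standard lawyer earns 80.
Strong-case: top litigator gives 156 − 41 = 115; standard lawyer gives 80 − 7 = 73. No deviation. ✓
Weak-case: standard lawyer gives 80 − 6 = 74; top litigator gives 156 − 126 = 30. No deviation. ✓
Neither type gains from mimicking the other.

Yes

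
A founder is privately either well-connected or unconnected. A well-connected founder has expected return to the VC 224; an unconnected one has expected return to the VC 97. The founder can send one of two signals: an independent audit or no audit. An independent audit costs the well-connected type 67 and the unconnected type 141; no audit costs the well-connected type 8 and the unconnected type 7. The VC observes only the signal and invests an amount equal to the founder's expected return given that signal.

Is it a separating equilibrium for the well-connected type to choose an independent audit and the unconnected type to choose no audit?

Yes

If types separate, audit earns payment 224 and no audit earns 97.
Well-connected: audit gives 224 − 67 = 157; no audit gives 97 − 8 = 89. No deviation. ✓
Unconnected: no audit gives 97 − 7 = 90; audit gives 224 − 141 = 83. No deviation. ✓
Neither type gains from mimicking the other.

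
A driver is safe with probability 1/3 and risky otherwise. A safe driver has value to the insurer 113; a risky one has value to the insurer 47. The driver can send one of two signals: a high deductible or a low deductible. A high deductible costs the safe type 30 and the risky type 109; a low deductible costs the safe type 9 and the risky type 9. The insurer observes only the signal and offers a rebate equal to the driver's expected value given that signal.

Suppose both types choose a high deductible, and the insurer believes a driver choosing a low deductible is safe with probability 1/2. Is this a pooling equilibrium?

No

At the pooled signal (high deductible) the insurer holds the prior 1/3 and pays 1/3·113 + 2/3·47 = 69. Off-path (low deductible) belief 1/2 gives 1/2·113 + 1/2·47 = 80.
Safe: high deductible gives 69 − 30 = 39; low deductible gives 80 − 9 = 71. Deviates. ✗
Risky: high deductible gives 69 − 109 = -40; low deductible gives 80 − 9 = 71. Deviates. ✗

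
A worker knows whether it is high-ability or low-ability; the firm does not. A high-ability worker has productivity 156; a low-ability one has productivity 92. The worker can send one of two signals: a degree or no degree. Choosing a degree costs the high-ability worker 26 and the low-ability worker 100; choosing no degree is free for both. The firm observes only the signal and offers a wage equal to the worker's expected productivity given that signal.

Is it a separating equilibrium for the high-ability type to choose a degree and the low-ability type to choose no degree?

Under separation the firm infers type exactly: degree → high-ability (pays 156), no degree → low-ability (pays 92).
High-ability: degree gives 156 − 26 = 130; no degree gives 92 − 0 = 92. No deviation. ✓
Low-ability: no degree gives 92 − 0 = 92; degree gives 156 − 100 = 56. No deviation. ✓
Neither type gains from mimicking the other.

Yes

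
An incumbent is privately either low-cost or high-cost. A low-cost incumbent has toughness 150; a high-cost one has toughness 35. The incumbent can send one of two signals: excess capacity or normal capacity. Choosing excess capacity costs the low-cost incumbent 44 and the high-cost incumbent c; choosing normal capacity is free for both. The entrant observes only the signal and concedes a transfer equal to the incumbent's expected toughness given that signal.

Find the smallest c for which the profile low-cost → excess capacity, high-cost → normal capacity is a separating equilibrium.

Under separation: excess capacity → low-cost (pays 150); normal capacity → high-cost (pays 35).
Low-cost: 150 − 44 = 106 ≥ 35 − 0 = 35. Holds regardless of c. ✓
High-cost: 35 − 0 ≥ 150 − c, so c ≥ 150 − 35 = 115.

115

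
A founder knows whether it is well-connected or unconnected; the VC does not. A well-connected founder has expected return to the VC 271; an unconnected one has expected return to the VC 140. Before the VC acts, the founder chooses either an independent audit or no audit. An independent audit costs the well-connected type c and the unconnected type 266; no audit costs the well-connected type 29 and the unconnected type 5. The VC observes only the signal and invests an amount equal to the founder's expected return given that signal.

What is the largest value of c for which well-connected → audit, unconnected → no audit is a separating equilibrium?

Under separation: audit → well-connected (pays 271); no audit → unconnected (pays 140).
Unconnected: 140 − 5 = 135 ≥ 271 − 266 = 5. Holds regardless of c. ✓
Well-connected: 271 − c ≥ 140 − 29, so c ≤ 271 − 111 = 160.

160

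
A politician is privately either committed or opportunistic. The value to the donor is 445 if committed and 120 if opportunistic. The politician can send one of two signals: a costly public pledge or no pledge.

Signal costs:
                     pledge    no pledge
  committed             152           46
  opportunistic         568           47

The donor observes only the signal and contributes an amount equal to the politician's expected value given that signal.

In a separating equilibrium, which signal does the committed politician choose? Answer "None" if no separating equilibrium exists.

Try committed → pledge, opportunistic → no pledge:
  If types separate, pledge earns payment 445 and no pledge earns 120.
  Committed: pledge gives 445 − 152 = 293; no pledge gives 120 − 46 = 74. No deviation. ✓
  Opportunistic: no pledge gives 120 − 47 = 73; pledge gives 445 − 568 = -123. No deviation. ✓
Both hold — the committed type sends pledge.

pledge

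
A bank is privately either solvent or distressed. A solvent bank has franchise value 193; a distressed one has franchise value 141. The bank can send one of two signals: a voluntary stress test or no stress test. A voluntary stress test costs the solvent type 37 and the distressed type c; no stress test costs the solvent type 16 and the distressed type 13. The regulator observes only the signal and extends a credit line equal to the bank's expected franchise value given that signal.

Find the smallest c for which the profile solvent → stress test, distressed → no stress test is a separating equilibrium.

Under separation: stress test → solvent (pays 193); no stress test → distressed (pays 141).
Solvent: 193 − 37 = 156 ≥ 141 − 16 = 125. Holds regardless of c. ✓
Distressed: 141 − 13 ≥ 193 − c, so c ≥ 193 − 128 = 65.

65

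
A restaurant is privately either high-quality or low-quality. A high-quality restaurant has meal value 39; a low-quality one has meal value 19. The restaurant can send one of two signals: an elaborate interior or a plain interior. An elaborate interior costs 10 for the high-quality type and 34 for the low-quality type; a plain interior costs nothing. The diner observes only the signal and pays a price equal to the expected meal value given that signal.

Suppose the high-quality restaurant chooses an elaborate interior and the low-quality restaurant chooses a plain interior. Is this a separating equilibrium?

Under separation the diner infers type exactly: elaborate interior → high-quality (pays 39), plain interior → low-quality (pays 19).
High-quality: elaborate interior gives 39 − 10 = 29; plain interior gives 19 − 0 = 19. No deviation. ✓
Low-quality: plain interior gives 19 − 0 = 19; elaborate interior gives 39 − 34 = 5. No deviation. ✓
Both incentive constraints hold.

Yes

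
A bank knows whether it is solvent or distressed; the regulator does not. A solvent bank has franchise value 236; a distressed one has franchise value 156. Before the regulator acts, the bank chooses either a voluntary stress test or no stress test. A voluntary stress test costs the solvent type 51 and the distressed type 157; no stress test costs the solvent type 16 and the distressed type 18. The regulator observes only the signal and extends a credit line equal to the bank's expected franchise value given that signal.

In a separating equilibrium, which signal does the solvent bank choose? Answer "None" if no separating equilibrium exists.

stress test

Try solvent → stress test, distressed → no stress test:
  If types separate, stress test earns payment 236 and no stress test earns 156.
  Solvent: stress test gives 236 − 51 = 185; no stress test gives 156 − 16 = 140. No deviation. ✓
  Distressed: no stress test gives 156 − 18 = 138; stress test gives 236 − 157 = 79. No deviation. ✓
Both hold — the solvent type sends stress test.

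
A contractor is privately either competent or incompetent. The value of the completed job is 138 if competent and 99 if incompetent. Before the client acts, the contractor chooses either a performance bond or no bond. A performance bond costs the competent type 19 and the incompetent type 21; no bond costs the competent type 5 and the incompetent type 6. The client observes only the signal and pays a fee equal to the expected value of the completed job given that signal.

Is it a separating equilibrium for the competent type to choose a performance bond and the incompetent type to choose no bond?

If types separate, bond earns payment 138 and no bond earns 99.
Competent: bond gives 138 − 19 = 119; no bond gives 99 − 5 = 94. No deviation. ✓
Incompetent: no bond gives 99 − 6 = 93; bond gives 138 − 21 = 117. Would deviate. ✗

No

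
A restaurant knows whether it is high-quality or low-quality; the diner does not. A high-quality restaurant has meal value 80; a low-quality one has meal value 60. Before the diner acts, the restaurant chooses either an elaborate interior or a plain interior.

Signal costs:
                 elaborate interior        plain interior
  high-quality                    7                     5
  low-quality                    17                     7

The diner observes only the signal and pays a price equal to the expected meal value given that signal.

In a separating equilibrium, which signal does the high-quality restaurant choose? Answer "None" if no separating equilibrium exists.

None

Try high-quality → elaborate interior, low-quality → plain interior:
  If types separate, elaborate interior earns payment 80 and plain interior earns 60.
  High-quality: elaborate interior gives 80 − 7 = 73; plain interior gives 60 − 5 = 55. No deviation. ✓
  Low-quality: plain interior gives 60 − 7 = 53; elaborate interior gives 80 − 17 = 63. Would deviate. ✗
Try high-quality → plain interior, low-quality → elaborate interior:
  If types separate, plain interior earns payment 80 and elaborate interior earns 60.
  High-quality: plain interior gives 80 − 5 = 75; elaborate interior gives 60 − 7 = 53. No deviation. ✓
  Low-quality: elaborate interior gives 60 − 17 = 43; plain interior gives 80 − 7 = 73. Would deviate. ✗
Neither assignment is incentive-compatible.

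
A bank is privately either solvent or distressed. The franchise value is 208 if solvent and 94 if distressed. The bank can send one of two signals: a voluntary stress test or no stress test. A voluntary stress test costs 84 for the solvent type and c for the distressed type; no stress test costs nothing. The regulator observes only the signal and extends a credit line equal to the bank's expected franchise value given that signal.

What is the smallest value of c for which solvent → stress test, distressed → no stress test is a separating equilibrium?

114

Under separation: stress test → solvent (pays 208); no stress test → distressed (pays 94).
Solvent: 208 − 84 = 124 ≥ 94 − 0 = 94. Holds regardless of c. ✓
Distressed: 94 − 0 ≥ 208 − c, so c ≥ 208 − 94 = 114.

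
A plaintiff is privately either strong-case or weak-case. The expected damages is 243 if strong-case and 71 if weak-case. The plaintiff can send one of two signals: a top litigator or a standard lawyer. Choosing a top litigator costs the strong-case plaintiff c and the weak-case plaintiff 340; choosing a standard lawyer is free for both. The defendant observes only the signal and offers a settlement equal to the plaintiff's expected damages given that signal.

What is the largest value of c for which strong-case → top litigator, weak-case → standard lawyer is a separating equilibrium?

172

Under separation: top litigator → strong-case (pays 243); standard lawyer → weak-case (pays 71).
Weak-case: 71 − 0 = 71 ≥ 243 − 340 = -97. Holds regardless of c. ✓
Strong-case: 243 − c ≥ 71 − 0, so c ≤ 243 − 71 = 172.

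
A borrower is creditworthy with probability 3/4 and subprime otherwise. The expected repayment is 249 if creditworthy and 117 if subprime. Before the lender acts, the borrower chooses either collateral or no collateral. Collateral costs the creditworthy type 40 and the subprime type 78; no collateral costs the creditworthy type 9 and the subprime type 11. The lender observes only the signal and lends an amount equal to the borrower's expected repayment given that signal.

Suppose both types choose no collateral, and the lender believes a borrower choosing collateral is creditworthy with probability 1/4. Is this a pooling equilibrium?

On the equilibrium path (no collateral) the lender holds the prior 3/4 and pays 3/4·249 + 1/4·117 = 216. Off-path (collateral) belief 1/4 gives 1/4·249 + 3/4·117 = 150.
Creditworthy: no collateral gives 216 − 9 = 207; collateral gives 150 − 40 = 110. Stays. ✓
Subprime: no collateral gives 216 − 11 = 205; collateral gives 150 − 78 = 72. Stays. ✓
Beliefs are Bayes-consistent on-path and both types best-respond.

Yes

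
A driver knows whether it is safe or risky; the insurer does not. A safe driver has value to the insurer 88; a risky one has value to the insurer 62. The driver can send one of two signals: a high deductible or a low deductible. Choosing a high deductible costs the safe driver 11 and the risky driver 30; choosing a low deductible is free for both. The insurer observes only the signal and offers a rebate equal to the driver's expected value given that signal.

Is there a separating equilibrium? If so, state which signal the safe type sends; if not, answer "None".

Try safe → high deductible, risky → low deductible:
  If types separate, high deductible earns payment 88 and low deductible earns 62.
  Safe: high deductible gives 88 − 11 = 77; low deductible gives 62 − 0 = 62. No deviation. ✓
  Risky: low deductible gives 62 − 0 = 62; high deductible gives 88 − 30 = 58. No deviation. ✓
Both hold — the safe type sends high deductible.

high deductible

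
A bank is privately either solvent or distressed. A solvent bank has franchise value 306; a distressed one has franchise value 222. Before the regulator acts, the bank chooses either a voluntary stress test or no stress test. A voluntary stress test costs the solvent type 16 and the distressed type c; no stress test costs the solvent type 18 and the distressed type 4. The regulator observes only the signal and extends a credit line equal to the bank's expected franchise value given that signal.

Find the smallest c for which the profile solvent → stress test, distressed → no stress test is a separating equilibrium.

Under separation: stress test → solvent (pays 306); no stress test → distressed (pays 222).
Solvent: 306 − 16 = 290 ≥ 222 − 18 = 204. Holds regardless of c. ✓
Distressed: 222 − 4 ≥ 306 − c, so c ≥ 306 − 218 = 88.

88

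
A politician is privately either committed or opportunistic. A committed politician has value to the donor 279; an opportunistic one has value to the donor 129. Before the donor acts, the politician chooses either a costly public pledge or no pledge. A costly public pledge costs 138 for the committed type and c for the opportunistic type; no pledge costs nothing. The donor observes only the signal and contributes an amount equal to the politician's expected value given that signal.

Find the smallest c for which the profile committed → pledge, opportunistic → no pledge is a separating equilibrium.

150

Under separation: pledge → committed (pays 279); no pledge → opportunistic (pays 129).
Committed: 279 − 138 = 141 ≥ 129 − 0 = 129. Holds regardless of c. ✓
Opportunistic: 129 − 0 ≥ 279 − c, so c ≥ 279 − 129 = 150.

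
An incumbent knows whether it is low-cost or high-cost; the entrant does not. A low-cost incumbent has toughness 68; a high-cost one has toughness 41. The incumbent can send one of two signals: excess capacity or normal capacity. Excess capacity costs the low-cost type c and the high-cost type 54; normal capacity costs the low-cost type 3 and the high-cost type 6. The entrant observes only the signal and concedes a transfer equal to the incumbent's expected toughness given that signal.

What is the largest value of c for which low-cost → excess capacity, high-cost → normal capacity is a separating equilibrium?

Under separation: excess capacity → low-cost (pays 68); normal capacity → high-cost (pays 41).
High-cost: 41 − 6 = 35 ≥ 68 − 54 = 14. Holds regardless of c. ✓
Low-cost: 68 − c ≥ 41 − 3, so c ≤ 68 − 38 = 30.

30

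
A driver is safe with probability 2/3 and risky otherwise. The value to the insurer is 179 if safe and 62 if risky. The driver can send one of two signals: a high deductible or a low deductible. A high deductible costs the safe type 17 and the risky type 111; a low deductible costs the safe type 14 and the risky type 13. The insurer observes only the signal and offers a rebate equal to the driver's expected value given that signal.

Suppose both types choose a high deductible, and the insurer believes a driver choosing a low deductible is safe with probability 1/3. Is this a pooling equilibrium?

No

On the equilibrium path (high deductible) the insurer holds the prior 2/3 and pays 2/3·179 + 1/3·62 = 140. Off-path (low deductible) belief 1/3 gives 1/3·179 + 2/3·62 = 101.
Safe: high deductible gives 140 − 17 = 123; low deductible gives 101 − 14 = 87. Stays. ✓
Risky: high deductible gives 140 − 111 = 29; low deductible gives 101 − 13 = 88. Deviates. ✗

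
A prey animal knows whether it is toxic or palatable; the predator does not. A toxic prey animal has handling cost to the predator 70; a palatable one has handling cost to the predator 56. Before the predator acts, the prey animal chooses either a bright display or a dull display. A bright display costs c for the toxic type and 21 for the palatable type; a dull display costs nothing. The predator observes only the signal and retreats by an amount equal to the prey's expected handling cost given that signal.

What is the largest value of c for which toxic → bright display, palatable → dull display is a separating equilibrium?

14

Under separation: bright display → toxic (pays 70); dull display → palatable (pays 56).
Palatable: 56 − 0 = 56 ≥ 70 − 21 = 49. Holds regardless of c. ✓
Toxic: 70 − c ≥ 56 − 0, so c ≤ 70 − 56 = 14.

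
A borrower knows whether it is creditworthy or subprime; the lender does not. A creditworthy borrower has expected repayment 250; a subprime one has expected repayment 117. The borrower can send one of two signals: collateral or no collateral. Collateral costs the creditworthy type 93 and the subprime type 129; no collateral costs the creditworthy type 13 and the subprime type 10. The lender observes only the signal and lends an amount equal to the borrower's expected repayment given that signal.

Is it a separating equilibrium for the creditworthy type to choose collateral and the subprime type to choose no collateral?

No

If types separate, collateral earns payment 250 and no collateral earns 117.
Creditworthy: collateral gives 250 − 93 = 157; no collateral gives 117 − 13 = 104. No deviation. ✓
Subprime: no collateral gives 117 − 10 = 107; collateral gives 250 − 129 = 121. Would deviate. ✗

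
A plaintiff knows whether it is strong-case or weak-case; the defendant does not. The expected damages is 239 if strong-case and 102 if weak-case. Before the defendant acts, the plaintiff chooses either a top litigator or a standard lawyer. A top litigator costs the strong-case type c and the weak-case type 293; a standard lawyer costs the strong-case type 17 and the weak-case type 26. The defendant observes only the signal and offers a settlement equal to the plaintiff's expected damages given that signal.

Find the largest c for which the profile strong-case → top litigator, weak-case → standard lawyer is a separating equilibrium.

Under separation: top litigator → strong-case (pays 239); standard lawyer → weak-case (pays 102).
Weak-case: 102 − 26 = 76 ≥ 239 − 293 = -54. Holds regardless of c. ✓
Strong-case: 239 − c ≥ 102 − 17, so c ≤ 239 − 85 = 154.

154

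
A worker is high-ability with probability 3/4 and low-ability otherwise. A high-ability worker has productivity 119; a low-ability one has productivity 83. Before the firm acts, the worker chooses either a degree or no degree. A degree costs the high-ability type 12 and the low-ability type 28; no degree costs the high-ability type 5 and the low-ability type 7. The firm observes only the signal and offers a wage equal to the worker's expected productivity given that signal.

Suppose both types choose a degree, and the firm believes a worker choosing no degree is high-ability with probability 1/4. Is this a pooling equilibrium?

No

On the equilibrium path (degree) the firm holds the prior 3/4 and pays 3/4·119 + 1/4·83 = 110. Off-path (no degree) belief 1/4 gives 1/4·119 + 3/4·83 = 92.
High-ability: degree gives 110 − 12 = 98; no degree gives 92 − 5 = 87. Stays. ✓
Low-ability: degree gives 110 − 28 = 82; no degree gives 92 − 7 = 85. Deviates. ✗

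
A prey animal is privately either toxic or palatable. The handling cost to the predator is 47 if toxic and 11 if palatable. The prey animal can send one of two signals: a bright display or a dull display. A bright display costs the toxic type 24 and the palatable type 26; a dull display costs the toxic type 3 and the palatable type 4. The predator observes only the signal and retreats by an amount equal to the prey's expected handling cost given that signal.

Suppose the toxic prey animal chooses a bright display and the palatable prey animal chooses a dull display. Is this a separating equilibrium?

Under separation the predator infers type exactly: bright display → toxic (pays 47), dull display → palatable (pays 11).
Toxic: bright display gives 47 − 24 = 23; dull display gives 11 − 3 = 8. No deviation. ✓
Palatable: dull display gives 11 − 4 = 7; bright display gives 47 − 26 = 21. Would deviate. ✗

No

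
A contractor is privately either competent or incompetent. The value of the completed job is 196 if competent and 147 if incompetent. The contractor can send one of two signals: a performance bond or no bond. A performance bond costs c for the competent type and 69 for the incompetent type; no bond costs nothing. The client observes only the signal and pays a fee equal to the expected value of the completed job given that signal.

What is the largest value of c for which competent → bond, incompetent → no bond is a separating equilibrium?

Under separation: bond → competent (pays 196); no bond → incompetent (pays 147).
Incompetent: 147 − 0 = 147 ≥ 196 − 69 = 127. Holds regardless of c. ✓
Competent: 196 − c ≥ 147 − 0, so c ≤ 196 − 147 = 49.

49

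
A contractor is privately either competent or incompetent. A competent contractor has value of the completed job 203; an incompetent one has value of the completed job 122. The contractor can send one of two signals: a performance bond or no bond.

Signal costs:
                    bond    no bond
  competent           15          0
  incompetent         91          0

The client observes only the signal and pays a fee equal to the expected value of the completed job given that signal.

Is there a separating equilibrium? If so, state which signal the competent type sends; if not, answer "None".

bond

Try competent → bond, incompetent → no bond:
  If types separate, bond earns payment 203 and no bond earns 122.
  Competent: bond gives 203 − 15 = 188; no bond gives 122 − 0 = 122. No deviation. ✓
  Incompetent: no bond gives 122 − 0 = 122; bond gives 203 − 91 = 112. No deviation. ✓
Both hold — the competent type sends bond.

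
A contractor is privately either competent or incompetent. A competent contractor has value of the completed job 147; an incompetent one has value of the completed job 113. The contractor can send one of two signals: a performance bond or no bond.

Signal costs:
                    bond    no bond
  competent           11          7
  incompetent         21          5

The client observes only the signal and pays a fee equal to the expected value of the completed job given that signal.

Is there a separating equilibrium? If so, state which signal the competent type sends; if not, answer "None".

Try competent → bond, incompetent → no bond:
  Under separation the client infers type exactly: bond → competent (pays 147), no bond → incompetent (pays 113).
  Competent: bond gives 147 − 11 = 136; no bond gives 113 − 7 = 106. No deviation. ✓
  Incompetent: no bond gives 113 − 5 = 108; bond gives 147 − 21 = 126. Would deviate. ✗
Try competent → no bond, incompetent → bond:
  Under separation the client infers type exactly: no bond → competent (pays 147), bond → incompetent (pays 113).
  Competent: no bond gives 147 − 7 = 140; bond gives 113 − 11 = 102. No deviation. ✓
  Incompetent: bond gives 113 − 21 = 92; no bond gives 147 − 5 = 142. Would deviate. ✗
Neither assignment is incentive-compatible.

None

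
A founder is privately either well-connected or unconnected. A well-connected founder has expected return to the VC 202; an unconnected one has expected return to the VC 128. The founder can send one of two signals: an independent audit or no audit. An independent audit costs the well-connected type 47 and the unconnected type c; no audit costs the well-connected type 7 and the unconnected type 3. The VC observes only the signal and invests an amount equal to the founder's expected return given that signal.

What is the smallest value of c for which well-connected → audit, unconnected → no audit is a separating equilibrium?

77

Under separation: audit → well-connected (pays 202); no audit → unconnected (pays 128).
Well-connected: 202 − 47 = 155 ≥ 128 − 7 = 121. Holds regardless of c. ✓
Unconnected: 128 − 3 ≥ 202 − c, so c ≥ 202 − 125 = 77.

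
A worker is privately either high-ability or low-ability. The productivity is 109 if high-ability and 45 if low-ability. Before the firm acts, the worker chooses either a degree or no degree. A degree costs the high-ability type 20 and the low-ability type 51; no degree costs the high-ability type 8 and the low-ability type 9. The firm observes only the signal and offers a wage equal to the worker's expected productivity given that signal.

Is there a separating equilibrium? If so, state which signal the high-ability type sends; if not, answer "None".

None

Try high-ability → degree, low-ability → no degree:
  Under separation the firm infers type exactly: degree → high-ability (pays 109), no degree → low-ability (pays 45).
  High-ability: degree gives 109 − 20 = 89; no degree gives 45 − 8 = 37. No deviation. ✓
  Low-ability: no degree gives 45 − 9 = 36; degree gives 109 − 51 = 58. Would deviate. ✗
Try high-ability → no degree, low-ability → degree:
  Under separation the firm infers type exactly: no degree → high-ability (pays 109), degree → low-ability (pays 45).
  High-ability: no degree gives 109 − 8 = 101; degree gives 45 − 20 = 25. No deviation. ✓
  Low-ability: degree gives 45 − 51 = -6; no degree gives 109 − 9 = 100. Would deviate. ✗
Neither assignment is incentive-compatible.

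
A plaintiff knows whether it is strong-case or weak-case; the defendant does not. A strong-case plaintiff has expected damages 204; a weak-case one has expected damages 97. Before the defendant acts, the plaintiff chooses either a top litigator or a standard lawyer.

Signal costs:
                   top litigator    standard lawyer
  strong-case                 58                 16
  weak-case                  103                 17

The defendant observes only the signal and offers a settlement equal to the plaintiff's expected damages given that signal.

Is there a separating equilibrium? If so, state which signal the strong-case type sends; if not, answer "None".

None

Try strong-case → top litigator, weak-case → standard lawyer:
  If types separate, top litigator earns payment 204 and standard lawyer earns 97.
  Strong-case: top litigator gives 204 − 58 = 146; standard lawyer gives 97 − 16 = 81. No deviation. ✓
  Weak-case: standard lawyer gives 97 − 17 = 80; top litigator gives 204 − 103 = 101. Would deviate. ✗
Try strong-case → standard lawyer, weak-case → top litigator:
  If types separate, standard lawyer earns payment 204 and top litigator earns 97.
  Strong-case: standard lawyer gives 204 − 16 = 188; top litigator gives 97 − 58 = 39. No deviation. ✓
  Weak-case: top litigator gives 97 − 103 = -6; standard lawyer gives 204 − 17 = 187. Would deviate. ✗
Neither assignment is incentive-compatible.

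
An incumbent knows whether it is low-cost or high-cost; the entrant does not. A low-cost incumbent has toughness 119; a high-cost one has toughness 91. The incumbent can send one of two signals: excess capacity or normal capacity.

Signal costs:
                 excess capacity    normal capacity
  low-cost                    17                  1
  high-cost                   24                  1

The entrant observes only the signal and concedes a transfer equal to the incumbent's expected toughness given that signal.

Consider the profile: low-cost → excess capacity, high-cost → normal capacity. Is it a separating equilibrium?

Under separation the entrant infers type exactly: excess capacity → low-cost (pays 119), normal capacity → high-cost (pays 91).
Low-cost: excess capacity gives 119 − 17 = 102; normal capacity gives 91 − 1 = 90. No deviation. ✓
High-cost: normal capacity gives 91 − 1 = 90; excess capacity gives 119 − 24 = 95. Would deviate. ✗

No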